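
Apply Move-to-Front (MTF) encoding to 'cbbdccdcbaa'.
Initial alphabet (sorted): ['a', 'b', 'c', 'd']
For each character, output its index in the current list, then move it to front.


MTF encoding:
'c': index 2 in ['a', 'b', 'c', 'd'] -> ['c', 'a', 'b', 'd']
'b': index 2 in ['c', 'a', 'b', 'd'] -> ['b', 'c', 'a', 'd']
'b': index 0 in ['b', 'c', 'a', 'd'] -> ['b', 'c', 'a', 'd']
'd': index 3 in ['b', 'c', 'a', 'd'] -> ['d', 'b', 'c', 'a']
'c': index 2 in ['d', 'b', 'c', 'a'] -> ['c', 'd', 'b', 'a']
'c': index 0 in ['c', 'd', 'b', 'a'] -> ['c', 'd', 'b', 'a']
'd': index 1 in ['c', 'd', 'b', 'a'] -> ['d', 'c', 'b', 'a']
'c': index 1 in ['d', 'c', 'b', 'a'] -> ['c', 'd', 'b', 'a']
'b': index 2 in ['c', 'd', 'b', 'a'] -> ['b', 'c', 'd', 'a']
'a': index 3 in ['b', 'c', 'd', 'a'] -> ['a', 'b', 'c', 'd']
'a': index 0 in ['a', 'b', 'c', 'd'] -> ['a', 'b', 'c', 'd']


Output: [2, 2, 0, 3, 2, 0, 1, 1, 2, 3, 0]


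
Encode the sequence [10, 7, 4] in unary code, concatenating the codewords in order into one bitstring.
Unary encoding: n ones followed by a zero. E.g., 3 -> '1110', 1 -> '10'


Encode each number as n ones followed by a terminating 0:
  10 -> 11111111110 (11 bits)
  7 -> 11111110 (8 bits)
  4 -> 11110 (5 bits)
Total length = 11 + 8 + 5 = 24 bits.

Unary([10, 7, 4]) = 111111111101111111011110 (24 bits)


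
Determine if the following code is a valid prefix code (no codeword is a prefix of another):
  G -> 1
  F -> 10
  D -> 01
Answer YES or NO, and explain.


Checking each pair (does one codeword prefix another?):
  G='1' vs F='10': prefix -- VIOLATION

NO -- this is NOT a valid prefix code. G (1) is a prefix of F (10).


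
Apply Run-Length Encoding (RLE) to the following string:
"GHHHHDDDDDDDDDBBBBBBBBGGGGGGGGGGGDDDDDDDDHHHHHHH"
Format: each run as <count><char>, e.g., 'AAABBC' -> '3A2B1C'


Scanning runs left to right:
  i=0: run of 'G' x 1 -> '1G'
  i=1: run of 'H' x 4 -> '4H'
  i=5: run of 'D' x 9 -> '9D'
  i=14: run of 'B' x 8 -> '8B'
  i=22: run of 'G' x 11 -> '11G'
  i=33: run of 'D' x 8 -> '8D'
  i=41: run of 'H' x 7 -> '7H'

RLE = 1G4H9D8B11G8D7H


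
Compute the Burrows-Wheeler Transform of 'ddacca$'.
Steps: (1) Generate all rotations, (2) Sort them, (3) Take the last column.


Rotations (sorted):
  0: $ddacca -> last char: a
  1: a$ddacc -> last char: c
  2: acca$dd -> last char: d
  3: ca$ddac -> last char: c
  4: cca$dda -> last char: a
  5: dacca$d -> last char: d
  6: ddacca$ -> last char: $


BWT = acdcad$


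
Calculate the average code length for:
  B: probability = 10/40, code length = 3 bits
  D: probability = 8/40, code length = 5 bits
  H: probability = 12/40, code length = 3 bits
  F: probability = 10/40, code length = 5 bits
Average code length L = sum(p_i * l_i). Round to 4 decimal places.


Weighted contributions p_i * l_i:
  B: (10/40) * 3 = 30/40
  D: (8/40) * 5 = 40/40
  H: (12/40) * 3 = 36/40
  F: (10/40) * 5 = 50/40
Sum = (30 + 40 + 36 + 50)/40 = 156/40

L = 156/40 = 3.9000 bits/symbol


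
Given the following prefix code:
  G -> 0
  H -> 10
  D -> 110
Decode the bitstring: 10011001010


Decoding step by step:
Bits 10 -> H
Bits 0 -> G
Bits 110 -> D
Bits 0 -> G
Bits 10 -> H
Bits 10 -> H


Decoded message: HGDGHH


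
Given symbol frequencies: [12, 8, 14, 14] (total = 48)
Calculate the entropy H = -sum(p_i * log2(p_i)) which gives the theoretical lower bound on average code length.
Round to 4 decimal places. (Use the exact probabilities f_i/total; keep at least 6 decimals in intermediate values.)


Per-symbol terms -p_i * log2(p_i) with p_i = f_i/48:
  p = 12/48 = 0.250000: log2(p) = -2.000000, -p*log2(p) = 0.500000
  p = 8/48 = 0.166667: log2(p) = -2.584963, -p*log2(p) = 0.430827
  p = 14/48 = 0.291667: log2(p) = -1.777608, -p*log2(p) = 0.518469
  p = 14/48 = 0.291667: log2(p) = -1.777608, -p*log2(p) = 0.518469
H = 0.500000 + 0.430827 + 0.518469 + 0.518469 = 1.967765

H = 1.9678 bits/symbol


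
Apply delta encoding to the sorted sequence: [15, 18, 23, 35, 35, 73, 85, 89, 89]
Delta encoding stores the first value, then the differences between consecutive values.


First value: 15
Deltas:
  18 - 15 = 3
  23 - 18 = 5
  35 - 23 = 12
  35 - 35 = 0
  73 - 35 = 38
  85 - 73 = 12
  89 - 85 = 4
  89 - 89 = 0


Delta encoded: [15, 3, 5, 12, 0, 38, 12, 4, 0]


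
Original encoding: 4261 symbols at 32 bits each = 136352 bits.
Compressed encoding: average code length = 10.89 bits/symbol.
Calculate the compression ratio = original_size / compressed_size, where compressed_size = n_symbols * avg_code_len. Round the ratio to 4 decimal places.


original_size = n_symbols * orig_bits = 4261 * 32 = 136352 bits
compressed_size = n_symbols * avg_code_len = 4261 * 10.89 = 46402.29 bits
ratio = original_size / compressed_size = 136352 / 46402.29 = 2.9385

Compression ratio = 2.9385


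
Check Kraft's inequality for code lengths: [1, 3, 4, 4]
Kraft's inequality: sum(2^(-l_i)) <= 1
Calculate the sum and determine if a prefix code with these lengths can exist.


Sum = 2^(-1) + 2^(-3) + 2^(-4) + 2^(-4)
    = 0.5 + 0.125 + 0.0625 + 0.0625
    = 12/16 = 0.75
Since 0.75 <= 1, Kraft's inequality IS satisfied.
A prefix code with these lengths CAN exist.

Kraft sum = 0.75. Satisfied.


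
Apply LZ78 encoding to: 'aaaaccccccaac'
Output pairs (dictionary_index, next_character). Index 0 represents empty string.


LZ78 encoding steps:
Dictionary: {0: ''}
Step 1: w='' (idx 0), next='a' -> output (0, 'a'), add 'a' as idx 1
Step 2: w='a' (idx 1), next='a' -> output (1, 'a'), add 'aa' as idx 2
Step 3: w='a' (idx 1), next='c' -> output (1, 'c'), add 'ac' as idx 3
Step 4: w='' (idx 0), next='c' -> output (0, 'c'), add 'c' as idx 4
Step 5: w='c' (idx 4), next='c' -> output (4, 'c'), add 'cc' as idx 5
Step 6: w='cc' (idx 5), next='a' -> output (5, 'a'), add 'cca' as idx 6
Step 7: w='ac' (idx 3), end of input -> output (3, '')


Encoded: [(0, 'a'), (1, 'a'), (1, 'c'), (0, 'c'), (4, 'c'), (5, 'a'), (3, '')]


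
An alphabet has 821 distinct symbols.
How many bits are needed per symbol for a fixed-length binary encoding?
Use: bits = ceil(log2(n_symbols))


log2(821) = 9.6812
Bracket: 2^9 = 512 < 821 <= 2^10 = 1024
So ceil(log2(821)) = 10

bits = ceil(log2(821)) = ceil(9.6812) = 10 bits


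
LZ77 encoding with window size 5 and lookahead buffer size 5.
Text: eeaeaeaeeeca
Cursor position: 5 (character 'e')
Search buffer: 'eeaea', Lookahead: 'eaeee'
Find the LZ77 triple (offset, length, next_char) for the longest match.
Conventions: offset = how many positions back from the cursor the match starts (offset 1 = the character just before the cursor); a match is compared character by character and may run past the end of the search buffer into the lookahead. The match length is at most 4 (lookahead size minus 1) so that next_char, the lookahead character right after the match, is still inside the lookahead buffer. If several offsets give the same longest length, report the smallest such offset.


Try each offset into the search buffer:
  offset=1 (pos 4, char 'a'): match length 0
  offset=2 (pos 3, char 'e'): match length 3
  offset=3 (pos 2, char 'a'): match length 0
  offset=4 (pos 1, char 'e'): match length 3
  offset=5 (pos 0, char 'e'): match length 1
Longest match has length 3, found at offsets 2, 4; take the smallest, offset 2.
next_char = character at position 5 + 3 = 8 -> 'e'

Best match: offset=2, length=3 (matching 'eae' starting at position 3)
LZ77 triple: (2, 3, 'e')


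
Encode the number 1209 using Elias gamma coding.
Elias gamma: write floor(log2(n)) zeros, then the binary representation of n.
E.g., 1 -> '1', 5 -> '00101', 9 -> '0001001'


num_bits = floor(log2(1209)) + 1 = 11
leading_zeros = num_bits - 1 = 10
binary(1209) = 10010111001

Elias gamma(1209) = '0000000000' + '10010111001' = 000000000010010111001 (21 bits)


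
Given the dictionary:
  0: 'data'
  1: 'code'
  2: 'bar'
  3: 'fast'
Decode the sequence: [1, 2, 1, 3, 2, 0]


Look up each index in the dictionary:
  1 -> 'code'
  2 -> 'bar'
  1 -> 'code'
  3 -> 'fast'
  2 -> 'bar'
  0 -> 'data'

Decoded: "code bar code fast bar data"


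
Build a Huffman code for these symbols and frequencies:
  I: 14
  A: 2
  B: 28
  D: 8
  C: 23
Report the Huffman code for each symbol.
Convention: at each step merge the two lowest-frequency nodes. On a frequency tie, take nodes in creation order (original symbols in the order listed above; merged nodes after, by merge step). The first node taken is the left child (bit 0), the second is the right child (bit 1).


Huffman tree construction:
Step 1: Merge A(2) + D(8) = 10
Step 2: Merge (A+D)(10) + I(14) = 24
Step 3: Merge C(23) + ((A+D)+I)(24) = 47
Step 4: Merge B(28) + (C+((A+D)+I))(47) = 75
Read each symbol's code off the tree from the root (left child = 0, right child = 1).

Codes:
  I: 111 (length 3)
  A: 1100 (length 4)
  B: 0 (length 1)
  D: 1101 (length 4)
  C: 10 (length 2)
Average code length: 156/75 = 2.0800 bits/symbol


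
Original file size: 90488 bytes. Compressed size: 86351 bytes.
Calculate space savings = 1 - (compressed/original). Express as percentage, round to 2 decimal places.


ratio = compressed/original = 86351/90488 = 0.954281
savings = 1 - ratio = 1 - 0.954281 = 0.045719
as a percentage: 0.045719 * 100 = 4.57%

Space savings = 1 - 86351/90488 = 4.57%


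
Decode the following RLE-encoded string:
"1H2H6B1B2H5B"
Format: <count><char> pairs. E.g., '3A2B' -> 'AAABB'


Expanding each <count><char> pair:
  1H -> 'H'
  2H -> 'HH'
  6B -> 'BBBBBB'
  1B -> 'B'
  2H -> 'HH'
  5B -> 'BBBBB'

Decoded = HHHBBBBBBBHHBBBBB


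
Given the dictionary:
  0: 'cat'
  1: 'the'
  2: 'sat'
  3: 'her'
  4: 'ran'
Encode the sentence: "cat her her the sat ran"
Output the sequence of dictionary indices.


Look up each word in the dictionary:
  'cat' -> 0
  'her' -> 3
  'her' -> 3
  'the' -> 1
  'sat' -> 2
  'ran' -> 4

Encoded: [0, 3, 3, 1, 2, 4]


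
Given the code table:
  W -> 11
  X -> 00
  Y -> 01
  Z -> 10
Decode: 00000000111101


Decoding:
00 -> X
00 -> X
00 -> X
00 -> X
11 -> W
11 -> W
01 -> Y


Result: XXXXWWY


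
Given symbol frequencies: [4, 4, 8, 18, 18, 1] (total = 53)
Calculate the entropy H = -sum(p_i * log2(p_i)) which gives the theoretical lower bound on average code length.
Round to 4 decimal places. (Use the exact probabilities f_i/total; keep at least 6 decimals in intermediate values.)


Per-symbol terms -p_i * log2(p_i) with p_i = f_i/53:
  p = 4/53 = 0.075472: log2(p) = -3.727920, -p*log2(p) = 0.281352
  p = 4/53 = 0.075472: log2(p) = -3.727920, -p*log2(p) = 0.281352
  p = 8/53 = 0.150943: log2(p) = -2.727920, -p*log2(p) = 0.411762
  p = 18/53 = 0.339623: log2(p) = -1.557995, -p*log2(p) = 0.529131
  p = 18/53 = 0.339623: log2(p) = -1.557995, -p*log2(p) = 0.529131
  p = 1/53 = 0.018868: log2(p) = -5.727920, -p*log2(p) = 0.108074
H = 0.281352 + 0.281352 + 0.411762 + 0.529131 + 0.529131 + 0.108074 = 2.140802

H = 2.1408 bits/symbol


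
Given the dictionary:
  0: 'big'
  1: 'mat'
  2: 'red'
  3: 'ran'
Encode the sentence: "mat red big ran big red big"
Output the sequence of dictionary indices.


Look up each word in the dictionary:
  'mat' -> 1
  'red' -> 2
  'big' -> 0
  'ran' -> 3
  'big' -> 0
  'red' -> 2
  'big' -> 0

Encoded: [1, 2, 0, 3, 0, 2, 0]


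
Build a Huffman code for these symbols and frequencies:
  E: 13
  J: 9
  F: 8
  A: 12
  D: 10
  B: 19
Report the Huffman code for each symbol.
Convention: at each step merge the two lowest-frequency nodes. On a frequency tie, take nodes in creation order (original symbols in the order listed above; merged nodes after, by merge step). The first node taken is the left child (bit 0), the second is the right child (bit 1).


Huffman tree construction:
Step 1: Merge F(8) + J(9) = 17
Step 2: Merge D(10) + A(12) = 22
Step 3: Merge E(13) + (F+J)(17) = 30
Step 4: Merge B(19) + (D+A)(22) = 41
Step 5: Merge (E+(F+J))(30) + (B+(D+A))(41) = 71
Read each symbol's code off the tree from the root (left child = 0, right child = 1).

Codes:
  E: 00 (length 2)
  J: 011 (length 3)
  F: 010 (length 3)
  A: 111 (length 3)
  D: 110 (length 3)
  B: 10 (length 2)
Average code length: 181/71 = 2.5493 bits/symbol


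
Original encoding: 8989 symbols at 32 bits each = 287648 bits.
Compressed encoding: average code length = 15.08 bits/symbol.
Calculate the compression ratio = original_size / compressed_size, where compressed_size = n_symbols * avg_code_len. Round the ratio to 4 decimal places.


original_size = n_symbols * orig_bits = 8989 * 32 = 287648 bits
compressed_size = n_symbols * avg_code_len = 8989 * 15.08 = 135554.12 bits
ratio = original_size / compressed_size = 287648 / 135554.12 = 2.122

Compression ratio = 2.122


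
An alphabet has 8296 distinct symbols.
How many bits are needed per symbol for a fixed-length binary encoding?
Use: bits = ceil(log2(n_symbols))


log2(8296) = 13.0182
Bracket: 2^13 = 8192 < 8296 <= 2^14 = 16384
So ceil(log2(8296)) = 14

bits = ceil(log2(8296)) = ceil(13.0182) = 14 bits


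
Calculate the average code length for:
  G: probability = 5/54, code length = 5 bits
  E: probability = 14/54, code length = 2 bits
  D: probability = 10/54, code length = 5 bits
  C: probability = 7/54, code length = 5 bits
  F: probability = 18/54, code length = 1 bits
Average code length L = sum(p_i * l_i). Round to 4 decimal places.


Weighted contributions p_i * l_i:
  G: (5/54) * 5 = 25/54
  E: (14/54) * 2 = 28/54
  D: (10/54) * 5 = 50/54
  C: (7/54) * 5 = 35/54
  F: (18/54) * 1 = 18/54
Sum = (25 + 28 + 50 + 35 + 18)/54 = 156/54

L = 156/54 = 2.8889 bits/symbol


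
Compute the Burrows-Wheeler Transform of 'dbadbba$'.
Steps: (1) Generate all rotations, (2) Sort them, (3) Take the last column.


Rotations (sorted):
  0: $dbadbba -> last char: a
  1: a$dbadbb -> last char: b
  2: adbba$db -> last char: b
  3: ba$dbadb -> last char: b
  4: badbba$d -> last char: d
  5: bba$dbad -> last char: d
  6: dbadbba$ -> last char: $
  7: dbba$dba -> last char: a


BWT = abbbdd$a


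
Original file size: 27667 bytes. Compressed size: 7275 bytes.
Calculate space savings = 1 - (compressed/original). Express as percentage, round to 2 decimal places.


ratio = compressed/original = 7275/27667 = 0.262949
savings = 1 - ratio = 1 - 0.262949 = 0.737051
as a percentage: 0.737051 * 100 = 73.71%

Space savings = 1 - 7275/27667 = 73.71%


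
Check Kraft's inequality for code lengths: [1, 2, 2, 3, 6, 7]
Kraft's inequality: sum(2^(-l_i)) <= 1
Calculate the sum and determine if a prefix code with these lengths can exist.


Sum = 2^(-1) + 2^(-2) + 2^(-2) + 2^(-3) + 2^(-6) + 2^(-7)
    = 0.5 + 0.25 + 0.25 + 0.125 + 0.015625 + 0.0078125
    = 147/128 = 1.1484375
Since 1.1484375 > 1, Kraft's inequality is NOT satisfied.
A prefix code with these lengths CANNOT exist.

Kraft sum = 1.1484375. Not satisfied.


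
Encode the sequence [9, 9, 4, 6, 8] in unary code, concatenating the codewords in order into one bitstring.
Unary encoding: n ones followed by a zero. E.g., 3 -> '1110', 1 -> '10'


Encode each number as n ones followed by a terminating 0:
  9 -> 1111111110 (10 bits)
  9 -> 1111111110 (10 bits)
  4 -> 11110 (5 bits)
  6 -> 1111110 (7 bits)
  8 -> 111111110 (9 bits)
Total length = 10 + 10 + 5 + 7 + 9 = 41 bits.

Unary([9, 9, 4, 6, 8]) = 11111111101111111110111101111110111111110 (41 bits)


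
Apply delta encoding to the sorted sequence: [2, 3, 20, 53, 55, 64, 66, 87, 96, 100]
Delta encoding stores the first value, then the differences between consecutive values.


First value: 2
Deltas:
  3 - 2 = 1
  20 - 3 = 17
  53 - 20 = 33
  55 - 53 = 2
  64 - 55 = 9
  66 - 64 = 2
  87 - 66 = 21
  96 - 87 = 9
  100 - 96 = 4


Delta encoded: [2, 1, 17, 33, 2, 9, 2, 21, 9, 4]


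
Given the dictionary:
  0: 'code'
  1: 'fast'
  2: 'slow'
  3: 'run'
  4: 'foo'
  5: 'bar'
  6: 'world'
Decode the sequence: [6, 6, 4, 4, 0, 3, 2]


Look up each index in the dictionary:
  6 -> 'world'
  6 -> 'world'
  4 -> 'foo'
  4 -> 'foo'
  0 -> 'code'
  3 -> 'run'
  2 -> 'slow'

Decoded: "world world foo foo code run slow"


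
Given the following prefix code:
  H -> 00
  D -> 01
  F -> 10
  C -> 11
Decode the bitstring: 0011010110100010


Decoding step by step:
Bits 00 -> H
Bits 11 -> C
Bits 01 -> D
Bits 01 -> D
Bits 10 -> F
Bits 10 -> F
Bits 00 -> H
Bits 10 -> F


Decoded message: HCDDFFHF


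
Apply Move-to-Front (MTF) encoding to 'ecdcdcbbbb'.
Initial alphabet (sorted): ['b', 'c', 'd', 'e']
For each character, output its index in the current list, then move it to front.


MTF encoding:
'e': index 3 in ['b', 'c', 'd', 'e'] -> ['e', 'b', 'c', 'd']
'c': index 2 in ['e', 'b', 'c', 'd'] -> ['c', 'e', 'b', 'd']
'd': index 3 in ['c', 'e', 'b', 'd'] -> ['d', 'c', 'e', 'b']
'c': index 1 in ['d', 'c', 'e', 'b'] -> ['c', 'd', 'e', 'b']
'd': index 1 in ['c', 'd', 'e', 'b'] -> ['d', 'c', 'e', 'b']
'c': index 1 in ['d', 'c', 'e', 'b'] -> ['c', 'd', 'e', 'b']
'b': index 3 in ['c', 'd', 'e', 'b'] -> ['b', 'c', 'd', 'e']
'b': index 0 in ['b', 'c', 'd', 'e'] -> ['b', 'c', 'd', 'e']
'b': index 0 in ['b', 'c', 'd', 'e'] -> ['b', 'c', 'd', 'e']
'b': index 0 in ['b', 'c', 'd', 'e'] -> ['b', 'c', 'd', 'e']


Output: [3, 2, 3, 1, 1, 1, 3, 0, 0, 0]


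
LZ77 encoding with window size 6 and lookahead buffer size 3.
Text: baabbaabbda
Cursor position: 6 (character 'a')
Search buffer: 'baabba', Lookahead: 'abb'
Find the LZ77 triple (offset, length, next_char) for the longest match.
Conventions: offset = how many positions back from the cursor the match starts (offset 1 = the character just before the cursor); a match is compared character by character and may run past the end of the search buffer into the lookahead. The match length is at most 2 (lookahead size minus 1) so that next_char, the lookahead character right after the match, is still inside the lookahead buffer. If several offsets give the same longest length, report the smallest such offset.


Try each offset into the search buffer:
  offset=1 (pos 5, char 'a'): match length 1
  offset=2 (pos 4, char 'b'): match length 0
  offset=3 (pos 3, char 'b'): match length 0
  offset=4 (pos 2, char 'a'): match length 2
  offset=5 (pos 1, char 'a'): match length 1
  offset=6 (pos 0, char 'b'): match length 0
Longest match has length 2 at offset 4.
next_char = character at position 6 + 2 = 8 -> 'b'

Best match: offset=4, length=2 (matching 'ab' starting at position 2)
LZ77 triple: (4, 2, 'b')


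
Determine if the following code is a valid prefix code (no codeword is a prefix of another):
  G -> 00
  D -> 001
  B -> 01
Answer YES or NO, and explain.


Checking each pair (does one codeword prefix another?):
  G='00' vs D='001': prefix -- VIOLATION

NO -- this is NOT a valid prefix code. G (00) is a prefix of D (001).


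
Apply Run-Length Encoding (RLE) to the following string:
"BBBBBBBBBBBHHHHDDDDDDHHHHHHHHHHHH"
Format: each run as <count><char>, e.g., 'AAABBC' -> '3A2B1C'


Scanning runs left to right:
  i=0: run of 'B' x 11 -> '11B'
  i=11: run of 'H' x 4 -> '4H'
  i=15: run of 'D' x 6 -> '6D'
  i=21: run of 'H' x 12 -> '12H'

RLE = 11B4H6D12H


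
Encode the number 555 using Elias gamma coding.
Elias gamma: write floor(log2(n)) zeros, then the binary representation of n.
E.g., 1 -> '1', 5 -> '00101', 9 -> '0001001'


num_bits = floor(log2(555)) + 1 = 10
leading_zeros = num_bits - 1 = 9
binary(555) = 1000101011

Elias gamma(555) = '000000000' + '1000101011' = 0000000001000101011 (19 bits)


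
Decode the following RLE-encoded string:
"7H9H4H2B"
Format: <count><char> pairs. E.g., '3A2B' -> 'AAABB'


Expanding each <count><char> pair:
  7H -> 'HHHHHHH'
  9H -> 'HHHHHHHHH'
  4H -> 'HHHH'
  2B -> 'BB'

Decoded = HHHHHHHHHHHHHHHHHHHHBB


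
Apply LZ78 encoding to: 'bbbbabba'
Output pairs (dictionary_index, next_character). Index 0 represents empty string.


LZ78 encoding steps:
Dictionary: {0: ''}
Step 1: w='' (idx 0), next='b' -> output (0, 'b'), add 'b' as idx 1
Step 2: w='b' (idx 1), next='b' -> output (1, 'b'), add 'bb' as idx 2
Step 3: w='b' (idx 1), next='a' -> output (1, 'a'), add 'ba' as idx 3
Step 4: w='bb' (idx 2), next='a' -> output (2, 'a'), add 'bba' as idx 4


Encoded: [(0, 'b'), (1, 'b'), (1, 'a'), (2, 'a')]


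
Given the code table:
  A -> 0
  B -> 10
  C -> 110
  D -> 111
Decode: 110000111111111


Decoding:
110 -> C
0 -> A
0 -> A
0 -> A
111 -> D
111 -> D
111 -> D


Result: CAAADDD


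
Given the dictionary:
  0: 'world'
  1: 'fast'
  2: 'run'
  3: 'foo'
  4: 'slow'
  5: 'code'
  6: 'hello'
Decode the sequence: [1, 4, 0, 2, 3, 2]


Look up each index in the dictionary:
  1 -> 'fast'
  4 -> 'slow'
  0 -> 'world'
  2 -> 'run'
  3 -> 'foo'
  2 -> 'run'

Decoded: "fast slow world run foo run"


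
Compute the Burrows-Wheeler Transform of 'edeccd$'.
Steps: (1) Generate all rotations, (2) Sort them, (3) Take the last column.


Rotations (sorted):
  0: $edeccd -> last char: d
  1: ccd$ede -> last char: e
  2: cd$edec -> last char: c
  3: d$edecc -> last char: c
  4: deccd$e -> last char: e
  5: eccd$ed -> last char: d
  6: edeccd$ -> last char: $


BWT = decced$


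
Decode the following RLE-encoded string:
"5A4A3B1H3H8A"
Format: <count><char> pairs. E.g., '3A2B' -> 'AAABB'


Expanding each <count><char> pair:
  5A -> 'AAAAA'
  4A -> 'AAAA'
  3B -> 'BBB'
  1H -> 'H'
  3H -> 'HHH'
  8A -> 'AAAAAAAA'

Decoded = AAAAAAAAABBBHHHHAAAAAAAA


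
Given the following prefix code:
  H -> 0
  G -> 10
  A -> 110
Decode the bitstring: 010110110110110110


Decoding step by step:
Bits 0 -> H
Bits 10 -> G
Bits 110 -> A
Bits 110 -> A
Bits 110 -> A
Bits 110 -> A
Bits 110 -> A


Decoded message: HGAAAAA


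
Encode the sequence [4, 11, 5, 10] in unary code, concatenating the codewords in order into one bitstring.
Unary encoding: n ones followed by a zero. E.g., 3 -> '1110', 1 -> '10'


Encode each number as n ones followed by a terminating 0:
  4 -> 11110 (5 bits)
  11 -> 111111111110 (12 bits)
  5 -> 111110 (6 bits)
  10 -> 11111111110 (11 bits)
Total length = 5 + 12 + 6 + 11 = 34 bits.

Unary([4, 11, 5, 10]) = 1111011111111111011111011111111110 (34 bits)


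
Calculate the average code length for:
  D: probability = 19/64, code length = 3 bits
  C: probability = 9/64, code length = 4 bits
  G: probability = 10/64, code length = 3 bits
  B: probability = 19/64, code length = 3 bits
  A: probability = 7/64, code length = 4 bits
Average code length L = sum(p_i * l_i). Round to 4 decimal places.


Weighted contributions p_i * l_i:
  D: (19/64) * 3 = 57/64
  C: (9/64) * 4 = 36/64
  G: (10/64) * 3 = 30/64
  B: (19/64) * 3 = 57/64
  A: (7/64) * 4 = 28/64
Sum = (57 + 36 + 30 + 57 + 28)/64 = 208/64

L = 208/64 = 3.2500 bits/symbol


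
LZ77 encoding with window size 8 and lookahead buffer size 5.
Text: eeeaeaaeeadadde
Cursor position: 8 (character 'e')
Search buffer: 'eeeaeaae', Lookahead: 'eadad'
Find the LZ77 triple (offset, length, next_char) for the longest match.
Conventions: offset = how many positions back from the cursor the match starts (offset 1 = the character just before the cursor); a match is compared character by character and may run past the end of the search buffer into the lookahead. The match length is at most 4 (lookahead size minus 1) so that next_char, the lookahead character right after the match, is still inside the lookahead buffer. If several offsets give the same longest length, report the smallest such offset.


Try each offset into the search buffer:
  offset=1 (pos 7, char 'e'): match length 1
  offset=2 (pos 6, char 'a'): match length 0
  offset=3 (pos 5, char 'a'): match length 0
  offset=4 (pos 4, char 'e'): match length 2
  offset=5 (pos 3, char 'a'): match length 0
  offset=6 (pos 2, char 'e'): match length 2
  offset=7 (pos 1, char 'e'): match length 1
  offset=8 (pos 0, char 'e'): match length 1
Longest match has length 2, found at offsets 4, 6; take the smallest, offset 4.
next_char = character at position 8 + 2 = 10 -> 'd'

Best match: offset=4, length=2 (matching 'ea' starting at position 4)
LZ77 triple: (4, 2, 'd')


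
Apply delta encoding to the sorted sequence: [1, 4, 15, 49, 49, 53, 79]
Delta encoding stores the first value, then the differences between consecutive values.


First value: 1
Deltas:
  4 - 1 = 3
  15 - 4 = 11
  49 - 15 = 34
  49 - 49 = 0
  53 - 49 = 4
  79 - 53 = 26


Delta encoded: [1, 3, 11, 34, 0, 4, 26]


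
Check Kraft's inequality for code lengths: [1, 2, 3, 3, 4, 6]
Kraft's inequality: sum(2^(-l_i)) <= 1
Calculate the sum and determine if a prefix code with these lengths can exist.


Sum = 2^(-1) + 2^(-2) + 2^(-3) + 2^(-3) + 2^(-4) + 2^(-6)
    = 0.5 + 0.25 + 0.125 + 0.125 + 0.0625 + 0.015625
    = 69/64 = 1.078125
Since 1.078125 > 1, Kraft's inequality is NOT satisfied.
A prefix code with these lengths CANNOT exist.

Kraft sum = 1.078125. Not satisfied.


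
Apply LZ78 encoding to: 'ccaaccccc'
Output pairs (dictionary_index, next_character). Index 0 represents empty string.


LZ78 encoding steps:
Dictionary: {0: ''}
Step 1: w='' (idx 0), next='c' -> output (0, 'c'), add 'c' as idx 1
Step 2: w='c' (idx 1), next='a' -> output (1, 'a'), add 'ca' as idx 2
Step 3: w='' (idx 0), next='a' -> output (0, 'a'), add 'a' as idx 3
Step 4: w='c' (idx 1), next='c' -> output (1, 'c'), add 'cc' as idx 4
Step 5: w='cc' (idx 4), next='c' -> output (4, 'c'), add 'ccc' as idx 5


Encoded: [(0, 'c'), (1, 'a'), (0, 'a'), (1, 'c'), (4, 'c')]


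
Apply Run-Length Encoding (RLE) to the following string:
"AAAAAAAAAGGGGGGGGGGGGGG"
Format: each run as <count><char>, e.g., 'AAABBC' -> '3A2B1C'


Scanning runs left to right:
  i=0: run of 'A' x 9 -> '9A'
  i=9: run of 'G' x 14 -> '14G'

RLE = 9A14G


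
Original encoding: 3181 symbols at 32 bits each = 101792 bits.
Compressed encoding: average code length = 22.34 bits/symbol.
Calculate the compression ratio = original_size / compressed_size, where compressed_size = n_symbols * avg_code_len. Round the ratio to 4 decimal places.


original_size = n_symbols * orig_bits = 3181 * 32 = 101792 bits
compressed_size = n_symbols * avg_code_len = 3181 * 22.34 = 71063.54 bits
ratio = original_size / compressed_size = 101792 / 71063.54 = 1.4324

Compression ratio = 1.4324


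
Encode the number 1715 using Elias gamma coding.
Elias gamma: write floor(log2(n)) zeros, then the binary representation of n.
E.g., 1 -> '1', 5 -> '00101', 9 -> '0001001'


num_bits = floor(log2(1715)) + 1 = 11
leading_zeros = num_bits - 1 = 10
binary(1715) = 11010110011

Elias gamma(1715) = '0000000000' + '11010110011' = 000000000011010110011 (21 bits)


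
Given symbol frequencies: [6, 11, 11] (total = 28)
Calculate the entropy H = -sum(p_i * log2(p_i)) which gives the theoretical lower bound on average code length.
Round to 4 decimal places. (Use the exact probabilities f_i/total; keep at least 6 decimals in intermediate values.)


Per-symbol terms -p_i * log2(p_i) with p_i = f_i/28:
  p = 6/28 = 0.214286: log2(p) = -2.222392, -p*log2(p) = 0.476227
  p = 11/28 = 0.392857: log2(p) = -1.347923, -p*log2(p) = 0.529541
  p = 11/28 = 0.392857: log2(p) = -1.347923, -p*log2(p) = 0.529541
H = 0.476227 + 0.529541 + 0.529541 = 1.535309

H = 1.5353 bits/symbol


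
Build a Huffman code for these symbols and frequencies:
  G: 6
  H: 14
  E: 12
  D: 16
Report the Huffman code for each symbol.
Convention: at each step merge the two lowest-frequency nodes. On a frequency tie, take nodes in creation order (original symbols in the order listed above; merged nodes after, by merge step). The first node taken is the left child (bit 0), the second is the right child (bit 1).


Huffman tree construction:
Step 1: Merge G(6) + E(12) = 18
Step 2: Merge H(14) + D(16) = 30
Step 3: Merge (G+E)(18) + (H+D)(30) = 48
Read each symbol's code off the tree from the root (left child = 0, right child = 1).

Codes:
  G: 00 (length 2)
  H: 10 (length 2)
  E: 01 (length 2)
  D: 11 (length 2)
Average code length: 96/48 = 2.0000 bits/symbol


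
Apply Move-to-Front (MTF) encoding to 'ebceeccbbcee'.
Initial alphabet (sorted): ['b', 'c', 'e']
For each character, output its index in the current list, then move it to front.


MTF encoding:
'e': index 2 in ['b', 'c', 'e'] -> ['e', 'b', 'c']
'b': index 1 in ['e', 'b', 'c'] -> ['b', 'e', 'c']
'c': index 2 in ['b', 'e', 'c'] -> ['c', 'b', 'e']
'e': index 2 in ['c', 'b', 'e'] -> ['e', 'c', 'b']
'e': index 0 in ['e', 'c', 'b'] -> ['e', 'c', 'b']
'c': index 1 in ['e', 'c', 'b'] -> ['c', 'e', 'b']
'c': index 0 in ['c', 'e', 'b'] -> ['c', 'e', 'b']
'b': index 2 in ['c', 'e', 'b'] -> ['b', 'c', 'e']
'b': index 0 in ['b', 'c', 'e'] -> ['b', 'c', 'e']
'c': index 1 in ['b', 'c', 'e'] -> ['c', 'b', 'e']
'e': index 2 in ['c', 'b', 'e'] -> ['e', 'c', 'b']
'e': index 0 in ['e', 'c', 'b'] -> ['e', 'c', 'b']


Output: [2, 1, 2, 2, 0, 1, 0, 2, 0, 1, 2, 0]


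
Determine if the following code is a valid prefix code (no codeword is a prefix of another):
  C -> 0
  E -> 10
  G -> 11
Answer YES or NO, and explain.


Checking each pair (does one codeword prefix another?):
  C='0' vs E='10': no prefix
  C='0' vs G='11': no prefix
  E='10' vs C='0': no prefix
  E='10' vs G='11': no prefix
  G='11' vs C='0': no prefix
  G='11' vs E='10': no prefix
No violation found over all pairs.

YES -- this is a valid prefix code. No codeword is a prefix of any other codeword.


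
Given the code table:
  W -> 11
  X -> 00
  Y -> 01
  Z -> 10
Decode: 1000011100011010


Decoding:
10 -> Z
00 -> X
01 -> Y
11 -> W
00 -> X
01 -> Y
10 -> Z
10 -> Z


Result: ZXYWXYZZ


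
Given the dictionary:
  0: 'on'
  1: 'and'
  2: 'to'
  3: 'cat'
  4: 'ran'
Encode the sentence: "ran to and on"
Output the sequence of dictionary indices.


Look up each word in the dictionary:
  'ran' -> 4
  'to' -> 2
  'and' -> 1
  'on' -> 0

Encoded: [4, 2, 1, 0]


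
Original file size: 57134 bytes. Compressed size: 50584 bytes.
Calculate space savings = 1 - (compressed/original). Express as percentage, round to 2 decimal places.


ratio = compressed/original = 50584/57134 = 0.885357
savings = 1 - ratio = 1 - 0.885357 = 0.114643
as a percentage: 0.114643 * 100 = 11.46%

Space savings = 1 - 50584/57134 = 11.46%


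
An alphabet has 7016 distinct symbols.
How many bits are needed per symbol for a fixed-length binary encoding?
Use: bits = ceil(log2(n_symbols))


log2(7016) = 12.7764
Bracket: 2^12 = 4096 < 7016 <= 2^13 = 8192
So ceil(log2(7016)) = 13

bits = ceil(log2(7016)) = ceil(12.7764) = 13 bits


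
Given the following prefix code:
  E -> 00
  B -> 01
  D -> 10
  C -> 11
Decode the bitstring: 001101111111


Decoding step by step:
Bits 00 -> E
Bits 11 -> C
Bits 01 -> B
Bits 11 -> C
Bits 11 -> C
Bits 11 -> C


Decoded message: ECBCCC


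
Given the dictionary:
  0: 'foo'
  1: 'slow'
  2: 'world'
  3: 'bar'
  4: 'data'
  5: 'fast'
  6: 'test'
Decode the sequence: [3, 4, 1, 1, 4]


Look up each index in the dictionary:
  3 -> 'bar'
  4 -> 'data'
  1 -> 'slow'
  1 -> 'slow'
  4 -> 'data'

Decoded: "bar data slow slow data"


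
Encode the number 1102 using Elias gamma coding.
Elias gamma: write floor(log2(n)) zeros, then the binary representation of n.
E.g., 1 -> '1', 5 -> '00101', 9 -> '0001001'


num_bits = floor(log2(1102)) + 1 = 11
leading_zeros = num_bits - 1 = 10
binary(1102) = 10001001110

Elias gamma(1102) = '0000000000' + '10001001110' = 000000000010001001110 (21 bits)


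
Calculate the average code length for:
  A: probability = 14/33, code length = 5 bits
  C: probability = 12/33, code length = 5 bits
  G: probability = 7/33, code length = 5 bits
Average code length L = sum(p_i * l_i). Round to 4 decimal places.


Weighted contributions p_i * l_i:
  A: (14/33) * 5 = 70/33
  C: (12/33) * 5 = 60/33
  G: (7/33) * 5 = 35/33
Sum = (70 + 60 + 35)/33 = 165/33

L = 165/33 = 5.0000 bits/symbol


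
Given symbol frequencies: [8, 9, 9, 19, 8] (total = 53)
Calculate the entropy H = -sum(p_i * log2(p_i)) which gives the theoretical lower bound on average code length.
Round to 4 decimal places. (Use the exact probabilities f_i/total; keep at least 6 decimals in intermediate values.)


Per-symbol terms -p_i * log2(p_i) with p_i = f_i/53:
  p = 8/53 = 0.150943: log2(p) = -2.727920, -p*log2(p) = 0.411762
  p = 9/53 = 0.169811: log2(p) = -2.557995, -p*log2(p) = 0.434377
  p = 9/53 = 0.169811: log2(p) = -2.557995, -p*log2(p) = 0.434377
  p = 19/53 = 0.358491: log2(p) = -1.479993, -p*log2(p) = 0.530564
  p = 8/53 = 0.150943: log2(p) = -2.727920, -p*log2(p) = 0.411762
H = 0.411762 + 0.434377 + 0.434377 + 0.530564 + 0.411762 = 2.222842

H = 2.2228 bits/symbol


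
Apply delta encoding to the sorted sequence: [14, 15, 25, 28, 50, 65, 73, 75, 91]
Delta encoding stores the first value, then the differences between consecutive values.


First value: 14
Deltas:
  15 - 14 = 1
  25 - 15 = 10
  28 - 25 = 3
  50 - 28 = 22
  65 - 50 = 15
  73 - 65 = 8
  75 - 73 = 2
  91 - 75 = 16


Delta encoded: [14, 1, 10, 3, 22, 15, 8, 2, 16]


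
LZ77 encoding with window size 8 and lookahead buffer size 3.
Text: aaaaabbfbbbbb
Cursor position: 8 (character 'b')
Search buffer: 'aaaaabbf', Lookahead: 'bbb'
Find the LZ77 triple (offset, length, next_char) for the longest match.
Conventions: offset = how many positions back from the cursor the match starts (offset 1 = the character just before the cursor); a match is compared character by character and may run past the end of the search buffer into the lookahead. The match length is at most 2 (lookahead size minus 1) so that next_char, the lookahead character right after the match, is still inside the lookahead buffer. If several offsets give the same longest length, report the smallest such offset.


Try each offset into the search buffer:
  offset=1 (pos 7, char 'f'): match length 0
  offset=2 (pos 6, char 'b'): match length 1
  offset=3 (pos 5, char 'b'): match length 2
  offset=4 (pos 4, char 'a'): match length 0
  offset=5 (pos 3, char 'a'): match length 0
  offset=6 (pos 2, char 'a'): match length 0
  offset=7 (pos 1, char 'a'): match length 0
  offset=8 (pos 0, char 'a'): match length 0
Longest match has length 2 at offset 3.
next_char = character at position 8 + 2 = 10 -> 'b'

Best match: offset=3, length=2 (matching 'bb' starting at position 5)
LZ77 triple: (3, 2, 'b')


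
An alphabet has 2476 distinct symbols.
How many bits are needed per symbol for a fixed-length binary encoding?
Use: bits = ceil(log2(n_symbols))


log2(2476) = 11.2738
Bracket: 2^11 = 2048 < 2476 <= 2^12 = 4096
So ceil(log2(2476)) = 12

bits = ceil(log2(2476)) = ceil(11.2738) = 12 bits


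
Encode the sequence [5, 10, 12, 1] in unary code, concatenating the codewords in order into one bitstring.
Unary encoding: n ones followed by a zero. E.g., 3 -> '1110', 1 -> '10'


Encode each number as n ones followed by a terminating 0:
  5 -> 111110 (6 bits)
  10 -> 11111111110 (11 bits)
  12 -> 1111111111110 (13 bits)
  1 -> 10 (2 bits)
Total length = 6 + 11 + 13 + 2 = 32 bits.

Unary([5, 10, 12, 1]) = 11111011111111110111111111111010 (32 bits)


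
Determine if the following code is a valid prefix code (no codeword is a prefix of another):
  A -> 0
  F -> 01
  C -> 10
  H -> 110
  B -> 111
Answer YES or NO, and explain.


Checking each pair (does one codeword prefix another?):
  A='0' vs F='01': prefix -- VIOLATION

NO -- this is NOT a valid prefix code. A (0) is a prefix of F (01).


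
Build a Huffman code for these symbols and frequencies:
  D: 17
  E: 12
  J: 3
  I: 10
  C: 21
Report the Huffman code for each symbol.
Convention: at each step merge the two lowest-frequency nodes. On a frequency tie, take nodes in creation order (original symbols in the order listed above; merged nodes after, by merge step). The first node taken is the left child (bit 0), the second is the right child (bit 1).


Huffman tree construction:
Step 1: Merge J(3) + I(10) = 13
Step 2: Merge E(12) + (J+I)(13) = 25
Step 3: Merge D(17) + C(21) = 38
Step 4: Merge (E+(J+I))(25) + (D+C)(38) = 63
Read each symbol's code off the tree from the root (left child = 0, right child = 1).

Codes:
  D: 10 (length 2)
  E: 00 (length 2)
  J: 010 (length 3)
  I: 011 (length 3)
  C: 11 (length 2)
Average code length: 139/63 = 2.2063 bits/symbol


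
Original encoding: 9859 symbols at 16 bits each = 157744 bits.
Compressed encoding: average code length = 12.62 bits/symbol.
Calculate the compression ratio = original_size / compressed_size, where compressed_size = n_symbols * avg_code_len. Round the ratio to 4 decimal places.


original_size = n_symbols * orig_bits = 9859 * 16 = 157744 bits
compressed_size = n_symbols * avg_code_len = 9859 * 12.62 = 124420.58 bits
ratio = original_size / compressed_size = 157744 / 124420.58 = 1.2678

Compression ratio = 1.2678


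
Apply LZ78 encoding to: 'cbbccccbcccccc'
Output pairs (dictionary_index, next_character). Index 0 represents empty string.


LZ78 encoding steps:
Dictionary: {0: ''}
Step 1: w='' (idx 0), next='c' -> output (0, 'c'), add 'c' as idx 1
Step 2: w='' (idx 0), next='b' -> output (0, 'b'), add 'b' as idx 2
Step 3: w='b' (idx 2), next='c' -> output (2, 'c'), add 'bc' as idx 3
Step 4: w='c' (idx 1), next='c' -> output (1, 'c'), add 'cc' as idx 4
Step 5: w='c' (idx 1), next='b' -> output (1, 'b'), add 'cb' as idx 5
Step 6: w='cc' (idx 4), next='c' -> output (4, 'c'), add 'ccc' as idx 6
Step 7: w='ccc' (idx 6), end of input -> output (6, '')


Encoded: [(0, 'c'), (0, 'b'), (2, 'c'), (1, 'c'), (1, 'b'), (4, 'c'), (6, '')]


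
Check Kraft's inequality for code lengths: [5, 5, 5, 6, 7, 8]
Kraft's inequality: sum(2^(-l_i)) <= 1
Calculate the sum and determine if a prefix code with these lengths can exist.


Sum = 2^(-5) + 2^(-5) + 2^(-5) + 2^(-6) + 2^(-7) + 2^(-8)
    = 0.03125 + 0.03125 + 0.03125 + 0.015625 + 0.0078125 + 0.00390625
    = 31/256 = 0.12109375
Since 0.12109375 <= 1, Kraft's inequality IS satisfied.
A prefix code with these lengths CAN exist.

Kraft sum = 0.12109375. Satisfied.


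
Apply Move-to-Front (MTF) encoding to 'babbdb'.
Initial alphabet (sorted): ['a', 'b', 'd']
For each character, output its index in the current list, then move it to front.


MTF encoding:
'b': index 1 in ['a', 'b', 'd'] -> ['b', 'a', 'd']
'a': index 1 in ['b', 'a', 'd'] -> ['a', 'b', 'd']
'b': index 1 in ['a', 'b', 'd'] -> ['b', 'a', 'd']
'b': index 0 in ['b', 'a', 'd'] -> ['b', 'a', 'd']
'd': index 2 in ['b', 'a', 'd'] -> ['d', 'b', 'a']
'b': index 1 in ['d', 'b', 'a'] -> ['b', 'd', 'a']


Output: [1, 1, 1, 0, 2, 1]


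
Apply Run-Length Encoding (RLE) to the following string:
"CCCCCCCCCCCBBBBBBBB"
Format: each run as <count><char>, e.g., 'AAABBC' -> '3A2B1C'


Scanning runs left to right:
  i=0: run of 'C' x 11 -> '11C'
  i=11: run of 'B' x 8 -> '8B'

RLE = 11C8B


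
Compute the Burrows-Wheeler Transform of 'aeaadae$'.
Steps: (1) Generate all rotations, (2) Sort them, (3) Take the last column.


Rotations (sorted):
  0: $aeaadae -> last char: e
  1: aadae$ae -> last char: e
  2: adae$aea -> last char: a
  3: ae$aeaad -> last char: d
  4: aeaadae$ -> last char: $
  5: dae$aeaa -> last char: a
  6: e$aeaada -> last char: a
  7: eaadae$a -> last char: a


BWT = eead$aaa


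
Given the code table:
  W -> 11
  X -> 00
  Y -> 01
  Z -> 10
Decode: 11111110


Decoding:
11 -> W
11 -> W
11 -> W
10 -> Z


Result: WWWZ


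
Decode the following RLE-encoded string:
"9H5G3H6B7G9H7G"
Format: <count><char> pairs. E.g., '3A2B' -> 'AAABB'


Expanding each <count><char> pair:
  9H -> 'HHHHHHHHH'
  5G -> 'GGGGG'
  3H -> 'HHH'
  6B -> 'BBBBBB'
  7G -> 'GGGGGGG'
  9H -> 'HHHHHHHHH'
  7G -> 'GGGGGGG'

Decoded = HHHHHHHHHGGGGGHHHBBBBBBGGGGGGGHHHHHHHHHGGGGGGG


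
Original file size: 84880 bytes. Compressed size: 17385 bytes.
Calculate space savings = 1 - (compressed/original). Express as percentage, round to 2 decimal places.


ratio = compressed/original = 17385/84880 = 0.204819
savings = 1 - ratio = 1 - 0.204819 = 0.795181
as a percentage: 0.795181 * 100 = 79.52%

Space savings = 1 - 17385/84880 = 79.52%


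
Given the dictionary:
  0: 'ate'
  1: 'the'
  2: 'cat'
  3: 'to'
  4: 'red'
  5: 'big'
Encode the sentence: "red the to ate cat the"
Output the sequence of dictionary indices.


Look up each word in the dictionary:
  'red' -> 4
  'the' -> 1
  'to' -> 3
  'ate' -> 0
  'cat' -> 2
  'the' -> 1

Encoded: [4, 1, 3, 0, 2, 1]
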